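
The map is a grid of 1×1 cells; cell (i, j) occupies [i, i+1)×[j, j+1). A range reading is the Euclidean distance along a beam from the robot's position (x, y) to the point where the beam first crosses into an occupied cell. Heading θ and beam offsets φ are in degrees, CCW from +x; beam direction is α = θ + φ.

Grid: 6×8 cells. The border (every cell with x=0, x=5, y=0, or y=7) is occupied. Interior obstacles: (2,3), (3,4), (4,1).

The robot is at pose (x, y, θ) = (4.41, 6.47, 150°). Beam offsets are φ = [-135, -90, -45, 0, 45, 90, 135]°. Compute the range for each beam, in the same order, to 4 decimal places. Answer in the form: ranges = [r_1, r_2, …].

ranges = [0.6108, 0.6120, 0.5487, 1.0600, 3.5303, 1.6974, 2.2796]

beam 1: φ=-135°, α=15°
  direction (0.9659, 0.2588); cell (4,6); t to first gridline: x 0.6108, y 2.0478 (then +1.0353 / +3.8637)
    (5,6) via x @ 0.6108  # hit
  → r_1 = 0.6108
beam 2: φ=-90°, α=60°
  direction (0.5000, 0.8660); cell (4,6); t to first gridline: x 1.1800, y 0.6120 (then +2.0000 / +1.1547)
    (4,7) via y @ 0.6120  # hit
  → r_2 = 0.6120
beam 3: φ=-45°, α=105°
  direction (-0.2588, 0.9659); cell (4,6); t to first gridline: x 1.5841, y 0.5487 (then +3.8637 / +1.0353)
    (4,7) via y @ 0.5487  # hit
  → r_3 = 0.5487
beam 4: φ=0°, α=150°
  direction (-0.8660, 0.5000); cell (4,6); t to first gridline: x 0.4734, y 1.0600 (then +1.1547 / +2.0000)
    (3,6) via x @ 0.4734
    (3,7) via y @ 1.0600  # hit
  → r_4 = 1.0600
beam 5: φ=45°, α=195°
  direction (-0.9659, -0.2588); cell (4,6); t to first gridline: x 0.4245, y 1.8159 (then +1.0353 / +3.8637)
    (3,6) via x @ 0.4245
    (2,6) via x @ 1.4597
    (2,5) via y @ 1.8159
    (1,5) via x @ 2.4950
    (0,5) via x @ 3.5303  # hit
  → r_5 = 3.5303
beam 6: φ=90°, α=240°
  direction (-0.5000, -0.8660); cell (4,6); t to first gridline: x 0.8200, y 0.5427 (then +2.0000 / +1.1547)
    (4,5) via y @ 0.5427
    (3,5) via x @ 0.8200
    (3,4) via y @ 1.6974  # hit
  → r_6 = 1.6974
beam 7: φ=135°, α=285°
  direction (0.2588, -0.9659); cell (4,6); t to first gridline: x 2.2796, y 0.4866 (then +3.8637 / +1.0353)
    (4,5) via y @ 0.4866
    (4,4) via y @ 1.5219
    (5,4) via x @ 2.2796  # hit
  → r_7 = 2.2796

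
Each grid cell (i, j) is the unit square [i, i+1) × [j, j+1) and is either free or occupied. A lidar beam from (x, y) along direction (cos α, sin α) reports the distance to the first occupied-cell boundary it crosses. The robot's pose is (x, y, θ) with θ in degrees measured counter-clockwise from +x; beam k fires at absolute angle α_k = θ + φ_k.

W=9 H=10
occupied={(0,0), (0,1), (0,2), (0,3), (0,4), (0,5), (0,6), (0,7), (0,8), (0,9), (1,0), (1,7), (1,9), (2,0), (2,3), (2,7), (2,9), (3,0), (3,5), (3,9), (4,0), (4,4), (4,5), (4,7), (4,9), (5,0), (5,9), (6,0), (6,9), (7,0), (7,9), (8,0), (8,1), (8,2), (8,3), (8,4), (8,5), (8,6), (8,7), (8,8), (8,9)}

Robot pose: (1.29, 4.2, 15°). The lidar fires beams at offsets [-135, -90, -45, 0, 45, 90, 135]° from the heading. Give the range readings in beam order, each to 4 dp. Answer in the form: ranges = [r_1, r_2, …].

ranges = [0.5800, 3.3129, 0.8198, 2.8056, 3.2332, 1.1205, 0.3349]

beam 1: φ=-135°, α=240°
  direction (-0.5000, -0.8660); cell (1,4); t to first gridline: x 0.5800, y 0.2309 (then +2.0000 / +1.1547)
    (1,3) via y @ 0.2309
    (0,3) via x @ 0.5800  # hit
  → r_1 = 0.5800
beam 2: φ=-90°, α=285°
  direction (0.2588, -0.9659); cell (1,4); t to first gridline: x 2.7432, y 0.2071 (then +3.8637 / +1.0353)
    (1,3) via y @ 0.2071
    (1,2) via y @ 1.2423
    (1,1) via y @ 2.2776
    (2,1) via x @ 2.7432
    (2,0) via y @ 3.3129  # hit
  → r_2 = 3.3129
beam 3: φ=-45°, α=330°
  direction (0.8660, -0.5000); cell (1,4); t to first gridline: x 0.8198, y 0.4000 (then +1.1547 / +2.0000)
    (1,3) via y @ 0.4000
    (2,3) via x @ 0.8198  # hit
  → r_3 = 0.8198
beam 4: φ=0°, α=15°
  direction (0.9659, 0.2588); cell (1,4); t to first gridline: x 0.7350, y 3.0910 (then +1.0353 / +3.8637)
    (2,4) via x @ 0.7350
    (3,4) via x @ 1.7703
    (4,4) via x @ 2.8056  # hit
  → r_4 = 2.8056
beam 5: φ=45°, α=60°
  direction (0.5000, 0.8660); cell (1,4); t to first gridline: x 1.4200, y 0.9238 (then +2.0000 / +1.1547)
    (1,5) via y @ 0.9238
    (2,5) via x @ 1.4200
    (2,6) via y @ 2.0785
    (2,7) via y @ 3.2332  # hit
  → r_5 = 3.2332
beam 6: φ=90°, α=105°
  direction (-0.2588, 0.9659); cell (1,4); t to first gridline: x 1.1205, y 0.8282 (then +3.8637 / +1.0353)
    (1,5) via y @ 0.8282
    (0,5) via x @ 1.1205  # hit
  → r_6 = 1.1205
beam 7: φ=135°, α=150°
  direction (-0.8660, 0.5000); cell (1,4); t to first gridline: x 0.3349, y 1.6000 (then +1.1547 / +2.0000)
    (0,4) via x @ 0.3349  # hit
  → r_7 = 0.3349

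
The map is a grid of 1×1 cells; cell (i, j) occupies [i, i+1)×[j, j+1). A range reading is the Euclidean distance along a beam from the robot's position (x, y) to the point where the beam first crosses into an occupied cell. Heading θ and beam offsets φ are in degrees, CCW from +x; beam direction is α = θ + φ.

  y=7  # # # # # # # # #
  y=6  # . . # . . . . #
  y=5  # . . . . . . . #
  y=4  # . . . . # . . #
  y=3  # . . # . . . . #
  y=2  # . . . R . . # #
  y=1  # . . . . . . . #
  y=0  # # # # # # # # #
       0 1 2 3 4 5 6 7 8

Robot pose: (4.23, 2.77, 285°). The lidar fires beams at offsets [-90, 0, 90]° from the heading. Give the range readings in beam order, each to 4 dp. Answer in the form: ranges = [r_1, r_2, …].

beam 1: φ=-90°, α=195°
  d=(-0.9659,-0.2588)  start (4,2)  tX=0.2381 tY=2.9751  stride 1/|dx|=1.0353 1/|dy|=3.8637
    cross x-line → (3,2), t=0.2381
    cross x-line → (2,2), t=1.2734
    cross x-line → (1,2), t=2.3087
    cross y-line → (1,1), t=2.9751
    cross x-line → (0,1), t=3.3439 (wall)
  → r_1 = 3.3439
beam 2: φ=0°, α=285°
  d=(0.2588,-0.9659)  start (4,2)  tX=2.9751 tY=0.7972  stride 1/|dx|=3.8637 1/|dy|=1.0353
    cross y-line → (4,1), t=0.7972
    cross y-line → (4,0), t=1.8324 (wall)
  → r_2 = 1.8324
beam 3: φ=90°, α=15°
  d=(0.9659,0.2588)  start (4,2)  tX=0.7972 tY=0.8887  stride 1/|dx|=1.0353 1/|dy|=3.8637
    cross x-line → (5,2), t=0.7972
    cross y-line → (5,3), t=0.8887
    cross x-line → (6,3), t=1.8324
    cross x-line → (7,3), t=2.8677
    cross x-line → (8,3), t=3.9030 (wall)
  → r_3 = 3.9030

ranges = [3.3439, 1.8324, 3.9030]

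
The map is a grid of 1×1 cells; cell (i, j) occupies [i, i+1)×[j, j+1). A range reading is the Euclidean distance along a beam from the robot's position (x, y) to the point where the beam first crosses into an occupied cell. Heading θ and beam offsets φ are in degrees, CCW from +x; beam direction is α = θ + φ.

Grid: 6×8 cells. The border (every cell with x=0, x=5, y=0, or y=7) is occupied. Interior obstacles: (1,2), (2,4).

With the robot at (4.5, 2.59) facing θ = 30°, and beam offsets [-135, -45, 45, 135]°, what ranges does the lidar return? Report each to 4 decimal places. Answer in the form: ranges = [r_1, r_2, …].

beam 1: φ=-135°, α=255°
  cosα=-0.2588 sinα=-0.9659 | (4,2) | tMaxX 1.9319 tMaxY 0.6108 | tΔX 3.8637 tΔY 1.0353
    t=0.6108 [y] (4,1)
    t=1.6461 [y] (4,0) — stop
  → r_1 = 1.6461
beam 2: φ=-45°, α=345°
  cosα=0.9659 sinα=-0.2588 | (4,2) | tMaxX 0.5176 tMaxY 2.2796 | tΔX 1.0353 tΔY 3.8637
    t=0.5176 [x] (5,2) — stop
  → r_2 = 0.5176
beam 3: φ=45°, α=75°
  cosα=0.2588 sinα=0.9659 | (4,2) | tMaxX 1.9319 tMaxY 0.4245 | tΔX 3.8637 tΔY 1.0353
    t=0.4245 [y] (4,3)
    t=1.4597 [y] (4,4)
    t=1.9319 [x] (5,4) — stop
  → r_3 = 1.9319
beam 4: φ=135°, α=165°
  cosα=-0.9659 sinα=0.2588 | (4,2) | tMaxX 0.5176 tMaxY 1.5841 | tΔX 1.0353 tΔY 3.8637
    t=0.5176 [x] (3,2)
    t=1.5529 [x] (2,2)
    t=1.5841 [y] (2,3)
    t=2.5882 [x] (1,3)
    t=3.6235 [x] (0,3) — stop
  → r_4 = 3.6235

ranges = [1.6461, 0.5176, 1.9319, 3.6235]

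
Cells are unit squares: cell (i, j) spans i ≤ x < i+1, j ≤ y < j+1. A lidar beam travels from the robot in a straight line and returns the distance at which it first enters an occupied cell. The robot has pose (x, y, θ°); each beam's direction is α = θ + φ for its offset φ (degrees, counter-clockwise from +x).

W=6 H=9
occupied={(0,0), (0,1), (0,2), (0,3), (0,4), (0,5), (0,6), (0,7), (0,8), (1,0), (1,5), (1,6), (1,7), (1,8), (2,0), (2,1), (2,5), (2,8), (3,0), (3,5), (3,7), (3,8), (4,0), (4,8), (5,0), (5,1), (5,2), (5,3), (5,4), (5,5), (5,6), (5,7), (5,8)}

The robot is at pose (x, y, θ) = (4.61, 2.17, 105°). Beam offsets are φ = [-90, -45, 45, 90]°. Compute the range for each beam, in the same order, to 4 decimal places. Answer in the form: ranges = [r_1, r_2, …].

beam 1: φ=-90°, α=15°
  d=(0.9659,0.2588)  start (4,2)  tX=0.4038 tY=3.2069  stride 1/|dx|=1.0353 1/|dy|=3.8637
    cross x-line → (5,2), t=0.4038 (wall)
  → r_1 = 0.4038
beam 2: φ=-45°, α=60°
  d=(0.5000,0.8660)  start (4,2)  tX=0.7800 tY=0.9584  stride 1/|dx|=2.0000 1/|dy|=1.1547
    cross x-line → (5,2), t=0.7800 (wall)
  → r_2 = 0.7800
beam 3: φ=45°, α=150°
  d=(-0.8660,0.5000)  start (4,2)  tX=0.7044 tY=1.6600  stride 1/|dx|=1.1547 1/|dy|=2.0000
    cross x-line → (3,2), t=0.7044
    cross y-line → (3,3), t=1.6600
    cross x-line → (2,3), t=1.8591
    cross x-line → (1,3), t=3.0138
    cross y-line → (1,4), t=3.6600
    cross x-line → (0,4), t=4.1685 (wall)
  → r_3 = 4.1685
beam 4: φ=90°, α=195°
  d=(-0.9659,-0.2588)  start (4,2)  tX=0.6315 tY=0.6568  stride 1/|dx|=1.0353 1/|dy|=3.8637
    cross x-line → (3,2), t=0.6315
    cross y-line → (3,1), t=0.6568
    cross x-line → (2,1), t=1.6668 (wall)
  → r_4 = 1.6668

ranges = [0.4038, 0.7800, 4.1685, 1.6668]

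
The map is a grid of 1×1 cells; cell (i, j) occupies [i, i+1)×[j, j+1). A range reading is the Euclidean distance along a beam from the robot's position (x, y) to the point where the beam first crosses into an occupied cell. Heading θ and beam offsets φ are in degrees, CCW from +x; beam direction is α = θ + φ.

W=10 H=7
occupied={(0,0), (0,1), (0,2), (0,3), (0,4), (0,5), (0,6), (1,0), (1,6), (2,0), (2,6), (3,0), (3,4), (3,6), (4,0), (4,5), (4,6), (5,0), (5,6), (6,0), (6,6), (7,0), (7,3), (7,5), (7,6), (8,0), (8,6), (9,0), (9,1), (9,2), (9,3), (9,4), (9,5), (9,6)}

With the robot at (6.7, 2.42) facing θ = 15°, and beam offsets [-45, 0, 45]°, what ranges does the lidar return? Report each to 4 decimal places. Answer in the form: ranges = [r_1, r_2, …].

ranges = [2.6558, 2.3811, 0.6697]

beam 1: φ=-45°, α=330°
  dir = (cos 330°, sin 330°) = (0.8660, -0.5000); from cell (6,2)
  next x-line at t=0.3464, next y-line at t=0.8400; Δt_x=1.1547, Δt_y=2.0000
    x: enter (7,2) at t=0.3464
    y: enter (7,1) at t=0.8400
    x: enter (8,1) at t=1.5011
    x: enter (9,1) at t=2.6558 ← occupied
  → r_1 = 2.6558
beam 2: φ=0°, α=15°
  dir = (cos 15°, sin 15°) = (0.9659, 0.2588); from cell (6,2)
  next x-line at t=0.3106, next y-line at t=2.2409; Δt_x=1.0353, Δt_y=3.8637
    x: enter (7,2) at t=0.3106
    x: enter (8,2) at t=1.3459
    y: enter (8,3) at t=2.2409
    x: enter (9,3) at t=2.3811 ← occupied
  → r_2 = 2.3811
beam 3: φ=45°, α=60°
  dir = (cos 60°, sin 60°) = (0.5000, 0.8660); from cell (6,2)
  next x-line at t=0.6000, next y-line at t=0.6697; Δt_x=2.0000, Δt_y=1.1547
    x: enter (7,2) at t=0.6000
    y: enter (7,3) at t=0.6697 ← occupied
  → r_3 = 0.6697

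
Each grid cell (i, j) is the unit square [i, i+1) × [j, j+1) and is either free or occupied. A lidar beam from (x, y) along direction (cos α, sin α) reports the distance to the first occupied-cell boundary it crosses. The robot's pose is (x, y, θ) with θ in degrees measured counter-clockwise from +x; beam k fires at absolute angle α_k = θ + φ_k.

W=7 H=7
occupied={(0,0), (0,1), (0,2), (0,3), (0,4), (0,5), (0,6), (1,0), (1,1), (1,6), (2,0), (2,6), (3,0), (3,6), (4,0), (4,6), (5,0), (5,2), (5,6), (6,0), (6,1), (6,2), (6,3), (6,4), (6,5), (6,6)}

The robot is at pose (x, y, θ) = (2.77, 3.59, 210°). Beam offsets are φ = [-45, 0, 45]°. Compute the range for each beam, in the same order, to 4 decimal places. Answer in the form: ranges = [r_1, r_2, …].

beam 1: φ=-45°, α=165°
  direction (-0.9659, 0.2588); cell (2,3); t to first gridline: x 0.7972, y 1.5841 (then +1.0353 / +3.8637)
    (1,3) via x @ 0.7972
    (1,4) via y @ 1.5841
    (0,4) via x @ 1.8324  # hit
  → r_1 = 1.8324
beam 2: φ=0°, α=210°
  direction (-0.8660, -0.5000); cell (2,3); t to first gridline: x 0.8891, y 1.1800 (then +1.1547 / +2.0000)
    (1,3) via x @ 0.8891
    (1,2) via y @ 1.1800
    (0,2) via x @ 2.0438  # hit
  → r_2 = 2.0438
beam 3: φ=45°, α=255°
  direction (-0.2588, -0.9659); cell (2,3); t to first gridline: x 2.9751, y 0.6108 (then +3.8637 / +1.0353)
    (2,2) via y @ 0.6108
    (2,1) via y @ 1.6461
    (2,0) via y @ 2.6814  # hit
  → r_3 = 2.6814

ranges = [1.8324, 2.0438, 2.6814]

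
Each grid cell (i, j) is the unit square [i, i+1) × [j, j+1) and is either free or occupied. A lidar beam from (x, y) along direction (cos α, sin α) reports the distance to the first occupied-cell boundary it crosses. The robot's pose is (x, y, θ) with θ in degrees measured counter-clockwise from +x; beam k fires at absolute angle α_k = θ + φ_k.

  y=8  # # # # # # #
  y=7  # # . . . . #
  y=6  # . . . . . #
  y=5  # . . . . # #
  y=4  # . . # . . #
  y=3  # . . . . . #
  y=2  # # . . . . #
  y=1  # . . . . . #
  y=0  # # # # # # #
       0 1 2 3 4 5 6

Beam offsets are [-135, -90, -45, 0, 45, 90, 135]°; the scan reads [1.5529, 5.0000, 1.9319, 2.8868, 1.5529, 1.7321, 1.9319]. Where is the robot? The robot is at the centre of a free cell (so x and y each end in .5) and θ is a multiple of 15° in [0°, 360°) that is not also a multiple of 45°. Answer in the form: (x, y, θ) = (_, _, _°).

(x, y, θ) = (3.5, 6.5, 30°)

The pose lattice has 31·16 = 496 candidates. Test each by forward raycasting.
  (3.5, 6.5, 240°): beam 2 = 1.7321 ≠ 5.0000 ✗
  (2.5, 4.5, 60°): beam 1 = 3.6235 ≠ 1.5529 ✗
  (3.5, 7.5, 300°): beam 2 = 2.8868 ≠ 5.0000 ✗
  (4.5, 1.5, 30°): beam 1 = 0.5176 ≠ 1.5529 ✗
  …
  (3.5, 6.5, 30°): r_1=1.5529, r_2=5.0000, r_3=1.9319, r_4=2.8868, r_5=1.5529, r_6=1.7321, r_7=1.9319 — all match ✓
Only this pose fits every beam.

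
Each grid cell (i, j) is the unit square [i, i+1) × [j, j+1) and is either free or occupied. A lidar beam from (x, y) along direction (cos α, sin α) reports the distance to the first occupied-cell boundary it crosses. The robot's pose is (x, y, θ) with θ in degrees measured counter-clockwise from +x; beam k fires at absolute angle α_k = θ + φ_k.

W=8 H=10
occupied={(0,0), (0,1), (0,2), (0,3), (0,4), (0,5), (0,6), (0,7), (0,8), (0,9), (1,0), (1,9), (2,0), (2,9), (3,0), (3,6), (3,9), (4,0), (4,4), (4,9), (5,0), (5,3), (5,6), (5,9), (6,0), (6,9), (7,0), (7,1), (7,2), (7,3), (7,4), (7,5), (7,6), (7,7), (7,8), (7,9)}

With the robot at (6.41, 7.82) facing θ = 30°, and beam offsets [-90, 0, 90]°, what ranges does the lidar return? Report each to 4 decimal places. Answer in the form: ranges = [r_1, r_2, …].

beam 1: φ=-90°, α=300°
  dir = (cos 300°, sin 300°) = (0.5000, -0.8660); from cell (6,7)
  next x-line at t=1.1800, next y-line at t=0.9469; Δt_x=2.0000, Δt_y=1.1547
    y: enter (6,6) at t=0.9469
    x: enter (7,6) at t=1.1800 ← occupied
  → r_1 = 1.1800
beam 2: φ=0°, α=30°
  dir = (cos 30°, sin 30°) = (0.8660, 0.5000); from cell (6,7)
  next x-line at t=0.6813, next y-line at t=0.3600; Δt_x=1.1547, Δt_y=2.0000
    y: enter (6,8) at t=0.3600
    x: enter (7,8) at t=0.6813 ← occupied
  → r_2 = 0.6813
beam 3: φ=90°, α=120°
  dir = (cos 120°, sin 120°) = (-0.5000, 0.8660); from cell (6,7)
  next x-line at t=0.8200, next y-line at t=0.2078; Δt_x=2.0000, Δt_y=1.1547
    y: enter (6,8) at t=0.2078
    x: enter (5,8) at t=0.8200
    y: enter (5,9) at t=1.3625 ← occupied
  → r_3 = 1.3625

ranges = [1.1800, 0.6813, 1.3625]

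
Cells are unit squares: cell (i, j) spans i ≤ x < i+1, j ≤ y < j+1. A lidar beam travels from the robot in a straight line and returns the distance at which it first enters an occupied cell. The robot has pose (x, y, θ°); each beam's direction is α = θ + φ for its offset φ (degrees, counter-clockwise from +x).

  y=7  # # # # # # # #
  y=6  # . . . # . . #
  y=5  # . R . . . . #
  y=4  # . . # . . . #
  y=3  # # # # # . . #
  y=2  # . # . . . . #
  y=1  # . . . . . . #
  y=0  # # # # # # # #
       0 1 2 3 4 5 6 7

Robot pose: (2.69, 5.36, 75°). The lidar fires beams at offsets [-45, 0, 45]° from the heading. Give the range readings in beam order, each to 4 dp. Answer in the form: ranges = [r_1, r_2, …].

ranges = [1.5127, 1.6979, 1.8937]

beam 1: φ=-45°, α=30°
  direction (0.8660, 0.5000); cell (2,5); t to first gridline: x 0.3580, y 1.2800 (then +1.1547 / +2.0000)
    (3,5) via x @ 0.3580
    (3,6) via y @ 1.2800
    (4,6) via x @ 1.5127  # hit
  → r_1 = 1.5127
beam 2: φ=0°, α=75°
  direction (0.2588, 0.9659); cell (2,5); t to first gridline: x 1.1977, y 0.6626 (then +3.8637 / +1.0353)
    (2,6) via y @ 0.6626
    (3,6) via x @ 1.1977
    (3,7) via y @ 1.6979  # hit
  → r_2 = 1.6979
beam 3: φ=45°, α=120°
  direction (-0.5000, 0.8660); cell (2,5); t to first gridline: x 1.3800, y 0.7390 (then +2.0000 / +1.1547)
    (2,6) via y @ 0.7390
    (1,6) via x @ 1.3800
    (1,7) via y @ 1.8937  # hit
  → r_3 = 1.8937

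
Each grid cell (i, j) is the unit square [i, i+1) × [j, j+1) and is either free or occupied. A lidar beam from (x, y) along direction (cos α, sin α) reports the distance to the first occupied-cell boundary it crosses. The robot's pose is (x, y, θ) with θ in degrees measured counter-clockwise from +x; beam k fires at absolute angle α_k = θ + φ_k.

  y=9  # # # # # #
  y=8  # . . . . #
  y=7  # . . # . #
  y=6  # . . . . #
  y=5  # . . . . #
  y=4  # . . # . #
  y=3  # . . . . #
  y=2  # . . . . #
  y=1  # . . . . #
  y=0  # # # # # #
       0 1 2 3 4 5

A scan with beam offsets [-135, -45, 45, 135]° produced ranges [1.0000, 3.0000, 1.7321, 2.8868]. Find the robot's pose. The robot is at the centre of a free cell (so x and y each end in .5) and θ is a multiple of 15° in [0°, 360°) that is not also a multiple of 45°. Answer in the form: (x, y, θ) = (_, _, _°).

Candidates: 30 free-cell centres × 16 headings = 480 poses. Raycast each; keep the one whose scan matches to 4 dp.
  (2.5, 6.5, 285°): beam 1 = 1.7321 ≠ 1.0000 ✗
  (2.5, 7.5, 15°): beam 1 = 3.0000 ≠ 1.0000 ✗
  (3.5, 6.5, 30°): beam 1 = 1.5529 ≠ 1.0000 ✗
  (4.5, 5.5, 210°): beam 1 = 1.9319 ≠ 1.0000 ✗
  …
  (2.5, 3.5, 165°): r_1=1.0000, r_2=3.0000, r_3=1.7321, r_4=2.8868 — all match ✓
Only this pose fits every beam.

(x, y, θ) = (2.5, 3.5, 165°)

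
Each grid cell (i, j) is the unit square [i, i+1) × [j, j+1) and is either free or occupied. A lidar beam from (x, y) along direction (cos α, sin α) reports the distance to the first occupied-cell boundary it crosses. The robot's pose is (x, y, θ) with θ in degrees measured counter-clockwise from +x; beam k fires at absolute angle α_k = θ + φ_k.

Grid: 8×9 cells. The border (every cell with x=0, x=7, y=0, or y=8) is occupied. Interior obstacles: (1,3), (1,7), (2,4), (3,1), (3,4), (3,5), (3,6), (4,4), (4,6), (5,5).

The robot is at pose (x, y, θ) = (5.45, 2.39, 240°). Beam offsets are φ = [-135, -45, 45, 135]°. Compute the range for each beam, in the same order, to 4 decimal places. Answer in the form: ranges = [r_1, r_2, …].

ranges = [1.7387, 1.5068, 1.4390, 1.6047]

beam 1: φ=-135°, α=105°
  cosα=-0.2588 sinα=0.9659 | (5,2) | tMaxX 1.7387 tMaxY 0.6315 | tΔX 3.8637 tΔY 1.0353
    t=0.6315 [y] (5,3)
    t=1.6668 [y] (5,4)
    t=1.7387 [x] (4,4) — stop
  → r_1 = 1.7387
beam 2: φ=-45°, α=195°
  cosα=-0.9659 sinα=-0.2588 | (5,2) | tMaxX 0.4659 tMaxY 1.5068 | tΔX 1.0353 tΔY 3.8637
    t=0.4659 [x] (4,2)
    t=1.5012 [x] (3,2)
    t=1.5068 [y] (3,1) — stop
  → r_2 = 1.5068
beam 3: φ=45°, α=285°
  cosα=0.2588 sinα=-0.9659 | (5,2) | tMaxX 2.1250 tMaxY 0.4038 | tΔX 3.8637 tΔY 1.0353
    t=0.4038 [y] (5,1)
    t=1.4390 [y] (5,0) — stop
  → r_3 = 1.4390
beam 4: φ=135°, α=15°
  cosα=0.9659 sinα=0.2588 | (5,2) | tMaxX 0.5694 tMaxY 2.3569 | tΔX 1.0353 tΔY 3.8637
    t=0.5694 [x] (6,2)
    t=1.6047 [x] (7,2) — stop
  → r_4 = 1.6047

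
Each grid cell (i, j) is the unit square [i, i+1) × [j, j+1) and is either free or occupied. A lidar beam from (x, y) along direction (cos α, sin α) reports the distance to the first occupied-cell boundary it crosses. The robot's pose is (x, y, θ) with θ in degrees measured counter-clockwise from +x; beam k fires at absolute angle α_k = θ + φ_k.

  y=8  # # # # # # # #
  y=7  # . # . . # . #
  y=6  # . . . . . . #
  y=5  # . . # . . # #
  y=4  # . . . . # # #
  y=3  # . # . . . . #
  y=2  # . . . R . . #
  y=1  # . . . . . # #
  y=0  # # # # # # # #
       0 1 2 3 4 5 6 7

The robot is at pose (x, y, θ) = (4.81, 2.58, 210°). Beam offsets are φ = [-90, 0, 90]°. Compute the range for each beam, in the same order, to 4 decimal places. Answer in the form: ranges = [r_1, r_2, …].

beam 1: φ=-90°, α=120°
  dir = (cos 120°, sin 120°) = (-0.5000, 0.8660); from cell (4,2)
  next x-line at t=1.6200, next y-line at t=0.4850; Δt_x=2.0000, Δt_y=1.1547
    y: enter (4,3) at t=0.4850
    x: enter (3,3) at t=1.6200
    y: enter (3,4) at t=1.6397
    y: enter (3,5) at t=2.7944 ← occupied
  → r_1 = 2.7944
beam 2: φ=0°, α=210°
  dir = (cos 210°, sin 210°) = (-0.8660, -0.5000); from cell (4,2)
  next x-line at t=0.9353, next y-line at t=1.1600; Δt_x=1.1547, Δt_y=2.0000
    x: enter (3,2) at t=0.9353
    y: enter (3,1) at t=1.1600
    x: enter (2,1) at t=2.0900
    y: enter (2,0) at t=3.1600 ← occupied
  → r_2 = 3.1600
beam 3: φ=90°, α=300°
  dir = (cos 300°, sin 300°) = (0.5000, -0.8660); from cell (4,2)
  next x-line at t=0.3800, next y-line at t=0.6697; Δt_x=2.0000, Δt_y=1.1547
    x: enter (5,2) at t=0.3800
    y: enter (5,1) at t=0.6697
    y: enter (5,0) at t=1.8244 ← occupied
  → r_3 = 1.8244

ranges = [2.7944, 3.1600, 1.8244]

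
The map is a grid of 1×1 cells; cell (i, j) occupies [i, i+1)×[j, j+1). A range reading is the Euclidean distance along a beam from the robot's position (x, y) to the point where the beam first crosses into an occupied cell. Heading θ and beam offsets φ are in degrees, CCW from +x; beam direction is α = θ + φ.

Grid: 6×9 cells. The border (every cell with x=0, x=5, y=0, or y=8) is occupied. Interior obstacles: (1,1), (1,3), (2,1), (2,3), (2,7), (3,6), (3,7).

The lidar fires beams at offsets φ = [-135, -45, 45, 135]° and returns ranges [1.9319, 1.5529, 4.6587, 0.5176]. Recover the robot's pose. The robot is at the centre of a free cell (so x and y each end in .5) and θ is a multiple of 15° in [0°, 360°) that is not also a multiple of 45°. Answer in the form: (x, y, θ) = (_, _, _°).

Candidates: 21 free-cell centres × 16 headings = 336 poses. Raycast each; keep the one whose scan matches to 4 dp.
  (4.5, 1.5, 30°): beam 1 = 0.5176 ≠ 1.9319 ✗
  (3.5, 1.5, 30°): beam 1 = 0.5176 ≠ 1.9319 ✗
  (2.5, 2.5, 195°): beam 1 = 0.5774 ≠ 1.9319 ✗
  (4.5, 5.5, 30°): beam 1 = 4.6587 ≠ 1.9319 ✗
  …
  (3.5, 3.5, 30°): r_1=1.9319, r_2=1.5529, r_3=4.6587, r_4=0.5176 — all match ✓
Only this pose fits every beam.

(x, y, θ) = (3.5, 3.5, 30°)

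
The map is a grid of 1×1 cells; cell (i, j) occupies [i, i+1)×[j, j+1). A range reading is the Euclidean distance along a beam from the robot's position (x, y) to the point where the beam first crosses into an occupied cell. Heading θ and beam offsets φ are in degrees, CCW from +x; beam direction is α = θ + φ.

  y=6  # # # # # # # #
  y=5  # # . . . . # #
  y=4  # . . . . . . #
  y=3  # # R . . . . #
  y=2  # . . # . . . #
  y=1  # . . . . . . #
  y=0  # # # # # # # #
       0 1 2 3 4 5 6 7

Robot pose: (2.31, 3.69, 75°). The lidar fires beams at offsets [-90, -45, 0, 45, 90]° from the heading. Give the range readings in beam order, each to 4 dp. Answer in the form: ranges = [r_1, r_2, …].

ranges = [4.8554, 4.2608, 2.3915, 1.5127, 0.3209]

beam 1: φ=-90°, α=345°
  d=(0.9659,-0.2588)  start (2,3)  tX=0.7143 tY=2.6660  stride 1/|dx|=1.0353 1/|dy|=3.8637
    cross x-line → (3,3), t=0.7143
    cross x-line → (4,3), t=1.7496
    cross y-line → (4,2), t=2.6660
    cross x-line → (5,2), t=2.7849
    cross x-line → (6,2), t=3.8202
    cross x-line → (7,2), t=4.8554 (wall)
  → r_1 = 4.8554
beam 2: φ=-45°, α=30°
  d=(0.8660,0.5000)  start (2,3)  tX=0.7967 tY=0.6200  stride 1/|dx|=1.1547 1/|dy|=2.0000
    cross y-line → (2,4), t=0.6200
    cross x-line → (3,4), t=0.7967
    cross x-line → (4,4), t=1.9514
    cross y-line → (4,5), t=2.6200
    cross x-line → (5,5), t=3.1061
    cross x-line → (6,5), t=4.2608 (wall)
  → r_2 = 4.2608
beam 3: φ=0°, α=75°
  d=(0.2588,0.9659)  start (2,3)  tX=2.6660 tY=0.3209  stride 1/|dx|=3.8637 1/|dy|=1.0353
    cross y-line → (2,4), t=0.3209
    cross y-line → (2,5), t=1.3562
    cross y-line → (2,6), t=2.3915 (wall)
  → r_3 = 2.3915
beam 4: φ=45°, α=120°
  d=(-0.5000,0.8660)  start (2,3)  tX=0.6200 tY=0.3580  stride 1/|dx|=2.0000 1/|dy|=1.1547
    cross y-line → (2,4), t=0.3580
    cross x-line → (1,4), t=0.6200
    cross y-line → (1,5), t=1.5127 (wall)
  → r_4 = 1.5127
beam 5: φ=90°, α=165°
  d=(-0.9659,0.2588)  start (2,3)  tX=0.3209 tY=1.1977  stride 1/|dx|=1.0353 1/|dy|=3.8637
    cross x-line → (1,3), t=0.3209 (wall)
  → r_5 = 0.3209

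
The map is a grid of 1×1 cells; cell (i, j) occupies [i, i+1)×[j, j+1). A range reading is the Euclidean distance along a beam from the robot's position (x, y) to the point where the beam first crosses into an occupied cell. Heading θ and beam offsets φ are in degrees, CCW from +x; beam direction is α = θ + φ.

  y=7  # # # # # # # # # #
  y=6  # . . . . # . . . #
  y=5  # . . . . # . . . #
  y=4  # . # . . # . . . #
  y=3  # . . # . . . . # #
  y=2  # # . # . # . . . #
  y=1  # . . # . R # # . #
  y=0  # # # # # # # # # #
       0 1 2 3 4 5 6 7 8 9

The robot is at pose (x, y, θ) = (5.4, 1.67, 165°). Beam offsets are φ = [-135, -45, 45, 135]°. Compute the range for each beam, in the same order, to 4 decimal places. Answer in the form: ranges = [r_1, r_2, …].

beam 1: φ=-135°, α=30°
  cosα=0.8660 sinα=0.5000 | (5,1) | tMaxX 0.6928 tMaxY 0.6600 | tΔX 1.1547 tΔY 2.0000
    t=0.6600 [y] (5,2) — stop
  → r_1 = 0.6600
beam 2: φ=-45°, α=120°
  cosα=-0.5000 sinα=0.8660 | (5,1) | tMaxX 0.8000 tMaxY 0.3811 | tΔX 2.0000 tΔY 1.1547
    t=0.3811 [y] (5,2) — stop
  → r_2 = 0.3811
beam 3: φ=45°, α=210°
  cosα=-0.8660 sinα=-0.5000 | (5,1) | tMaxX 0.4619 tMaxY 1.3400 | tΔX 1.1547 tΔY 2.0000
    t=0.4619 [x] (4,1)
    t=1.3400 [y] (4,0) — stop
  → r_3 = 1.3400
beam 4: φ=135°, α=300°
  cosα=0.5000 sinα=-0.8660 | (5,1) | tMaxX 1.2000 tMaxY 0.7736 | tΔX 2.0000 tΔY 1.1547
    t=0.7736 [y] (5,0) — stop
  → r_4 = 0.7736

ranges = [0.6600, 0.3811, 1.3400, 0.7736]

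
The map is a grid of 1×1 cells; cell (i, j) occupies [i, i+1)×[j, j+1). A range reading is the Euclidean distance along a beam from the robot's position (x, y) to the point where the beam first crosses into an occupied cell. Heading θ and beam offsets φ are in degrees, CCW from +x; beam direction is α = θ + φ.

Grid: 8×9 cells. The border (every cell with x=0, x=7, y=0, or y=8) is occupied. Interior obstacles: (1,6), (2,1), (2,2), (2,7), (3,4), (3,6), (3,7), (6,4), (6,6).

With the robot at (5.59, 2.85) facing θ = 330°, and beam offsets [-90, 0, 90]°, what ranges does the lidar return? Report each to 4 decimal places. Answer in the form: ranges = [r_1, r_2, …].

beam 1: φ=-90°, α=240°
  d=(-0.5000,-0.8660)  start (5,2)  tX=1.1800 tY=0.9815  stride 1/|dx|=2.0000 1/|dy|=1.1547
    cross y-line → (5,1), t=0.9815
    cross x-line → (4,1), t=1.1800
    cross y-line → (4,0), t=2.1362 (wall)
  → r_1 = 2.1362
beam 2: φ=0°, α=330°
  d=(0.8660,-0.5000)  start (5,2)  tX=0.4734 tY=1.7000  stride 1/|dx|=1.1547 1/|dy|=2.0000
    cross x-line → (6,2), t=0.4734
    cross x-line → (7,2), t=1.6281 (wall)
  → r_2 = 1.6281
beam 3: φ=90°, α=60°
  d=(0.5000,0.8660)  start (5,2)  tX=0.8200 tY=0.1732  stride 1/|dx|=2.0000 1/|dy|=1.1547
    cross y-line → (5,3), t=0.1732
    cross x-line → (6,3), t=0.8200
    cross y-line → (6,4), t=1.3279 (wall)
  → r_3 = 1.3279

ranges = [2.1362, 1.6281, 1.3279]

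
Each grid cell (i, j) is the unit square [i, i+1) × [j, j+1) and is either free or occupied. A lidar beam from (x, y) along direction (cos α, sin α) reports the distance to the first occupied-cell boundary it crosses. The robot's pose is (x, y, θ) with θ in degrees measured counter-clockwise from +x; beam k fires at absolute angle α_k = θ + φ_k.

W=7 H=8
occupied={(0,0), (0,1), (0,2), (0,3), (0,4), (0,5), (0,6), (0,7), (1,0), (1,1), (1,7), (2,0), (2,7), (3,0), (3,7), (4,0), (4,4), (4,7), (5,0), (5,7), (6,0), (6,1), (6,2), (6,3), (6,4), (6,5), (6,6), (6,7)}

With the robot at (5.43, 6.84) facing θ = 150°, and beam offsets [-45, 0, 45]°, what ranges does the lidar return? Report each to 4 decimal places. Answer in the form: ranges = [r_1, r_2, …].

ranges = [0.1656, 0.3200, 4.5863]

beam 1: φ=-45°, α=105°
  direction (-0.2588, 0.9659); cell (5,6); t to first gridline: x 1.6614, y 0.1656 (then +3.8637 / +1.0353)
    (5,7) via y @ 0.1656  # hit
  → r_1 = 0.1656
beam 2: φ=0°, α=150°
  direction (-0.8660, 0.5000); cell (5,6); t to first gridline: x 0.4965, y 0.3200 (then +1.1547 / +2.0000)
    (5,7) via y @ 0.3200  # hit
  → r_2 = 0.3200
beam 3: φ=45°, α=195°
  direction (-0.9659, -0.2588); cell (5,6); t to first gridline: x 0.4452, y 3.2455 (then +1.0353 / +3.8637)
    (4,6) via x @ 0.4452
    (3,6) via x @ 1.4804
    (2,6) via x @ 2.5157
    (2,5) via y @ 3.2455
    (1,5) via x @ 3.5510
    (0,5) via x @ 4.5863  # hit
  → r_3 = 4.5863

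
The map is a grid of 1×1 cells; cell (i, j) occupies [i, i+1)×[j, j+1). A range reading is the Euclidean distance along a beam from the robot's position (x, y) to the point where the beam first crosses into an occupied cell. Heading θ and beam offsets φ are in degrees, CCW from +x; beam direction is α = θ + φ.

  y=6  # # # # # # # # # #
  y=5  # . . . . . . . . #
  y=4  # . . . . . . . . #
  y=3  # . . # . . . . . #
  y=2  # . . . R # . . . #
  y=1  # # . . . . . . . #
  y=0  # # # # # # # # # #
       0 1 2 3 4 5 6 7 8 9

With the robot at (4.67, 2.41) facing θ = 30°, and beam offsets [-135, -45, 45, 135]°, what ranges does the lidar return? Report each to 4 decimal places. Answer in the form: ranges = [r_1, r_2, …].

ranges = [1.4597, 0.3416, 3.7166, 3.7995]

beam 1: φ=-135°, α=255°
  dir = (cos 255°, sin 255°) = (-0.2588, -0.9659); from cell (4,2)
  next x-line at t=2.5887, next y-line at t=0.4245; Δt_x=3.8637, Δt_y=1.0353
    y: enter (4,1) at t=0.4245
    y: enter (4,0) at t=1.4597 ← occupied
  → r_1 = 1.4597
beam 2: φ=-45°, α=345°
  dir = (cos 345°, sin 345°) = (0.9659, -0.2588); from cell (4,2)
  next x-line at t=0.3416, next y-line at t=1.5841; Δt_x=1.0353, Δt_y=3.8637
    x: enter (5,2) at t=0.3416 ← occupied
  → r_2 = 0.3416
beam 3: φ=45°, α=75°
  dir = (cos 75°, sin 75°) = (0.2588, 0.9659); from cell (4,2)
  next x-line at t=1.2750, next y-line at t=0.6108; Δt_x=3.8637, Δt_y=1.0353
    y: enter (4,3) at t=0.6108
    x: enter (5,3) at t=1.2750
    y: enter (5,4) at t=1.6461
    y: enter (5,5) at t=2.6814
    y: enter (5,6) at t=3.7166 ← occupied
  → r_3 = 3.7166
beam 4: φ=135°, α=165°
  dir = (cos 165°, sin 165°) = (-0.9659, 0.2588); from cell (4,2)
  next x-line at t=0.6936, next y-line at t=2.2796; Δt_x=1.0353, Δt_y=3.8637
    x: enter (3,2) at t=0.6936
    x: enter (2,2) at t=1.7289
    y: enter (2,3) at t=2.2796
    x: enter (1,3) at t=2.7642
    x: enter (0,3) at t=3.7995 ← occupied
  → r_4 = 3.7995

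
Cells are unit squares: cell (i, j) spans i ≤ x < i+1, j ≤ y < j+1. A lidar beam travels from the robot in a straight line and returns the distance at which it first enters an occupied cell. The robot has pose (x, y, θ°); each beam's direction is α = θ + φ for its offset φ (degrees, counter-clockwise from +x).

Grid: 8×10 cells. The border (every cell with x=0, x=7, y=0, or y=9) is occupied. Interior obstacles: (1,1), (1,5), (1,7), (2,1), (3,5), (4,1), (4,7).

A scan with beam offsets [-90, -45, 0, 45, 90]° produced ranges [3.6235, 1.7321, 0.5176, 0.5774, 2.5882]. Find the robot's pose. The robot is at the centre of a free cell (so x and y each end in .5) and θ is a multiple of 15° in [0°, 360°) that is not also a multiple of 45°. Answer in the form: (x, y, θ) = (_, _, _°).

The pose lattice has 41·16 = 656 candidates. Test each by forward raycasting.
  (3.5, 8.5, 300°): beam 1 = 1.7321 ≠ 3.6235 ✗
  (6.5, 7.5, 165°): beam 1 = 1.5529 ≠ 3.6235 ✗
  (5.5, 7.5, 300°): beam 1 = 0.5774 ≠ 3.6235 ✗
  …
  (4.5, 2.5, 255°): r_1=3.6235, r_2=1.7321, r_3=0.5176, r_4=0.5774, r_5=2.5882 — all match ✓
Unique over the lattice → pose = (4.5, 2.5, 255°).

(x, y, θ) = (4.5, 2.5, 255°)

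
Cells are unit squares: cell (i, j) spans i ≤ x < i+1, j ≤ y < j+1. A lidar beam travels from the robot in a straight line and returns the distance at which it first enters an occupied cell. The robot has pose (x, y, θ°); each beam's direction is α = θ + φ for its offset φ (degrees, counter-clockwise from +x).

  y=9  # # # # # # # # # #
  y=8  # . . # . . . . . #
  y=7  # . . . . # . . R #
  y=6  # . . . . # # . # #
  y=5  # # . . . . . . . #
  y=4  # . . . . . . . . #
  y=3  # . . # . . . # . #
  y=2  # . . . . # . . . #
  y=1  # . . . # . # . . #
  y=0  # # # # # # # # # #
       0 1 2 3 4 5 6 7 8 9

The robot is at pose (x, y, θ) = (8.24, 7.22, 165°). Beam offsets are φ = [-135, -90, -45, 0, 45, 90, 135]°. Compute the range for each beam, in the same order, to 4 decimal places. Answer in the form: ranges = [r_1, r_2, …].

beam 1: φ=-135°, α=30°
  dir = (cos 30°, sin 30°) = (0.8660, 0.5000); from cell (8,7)
  next x-line at t=0.8776, next y-line at t=1.5600; Δt_x=1.1547, Δt_y=2.0000
    x: enter (9,7) at t=0.8776 ← occupied
  → r_1 = 0.8776
beam 2: φ=-90°, α=75°
  dir = (cos 75°, sin 75°) = (0.2588, 0.9659); from cell (8,7)
  next x-line at t=2.9364, next y-line at t=0.8075; Δt_x=3.8637, Δt_y=1.0353
    y: enter (8,8) at t=0.8075
    y: enter (8,9) at t=1.8428 ← occupied
  → r_2 = 1.8428
beam 3: φ=-45°, α=120°
  dir = (cos 120°, sin 120°) = (-0.5000, 0.8660); from cell (8,7)
  next x-line at t=0.4800, next y-line at t=0.9007; Δt_x=2.0000, Δt_y=1.1547
    x: enter (7,7) at t=0.4800
    y: enter (7,8) at t=0.9007
    y: enter (7,9) at t=2.0554 ← occupied
  → r_3 = 2.0554
beam 4: φ=0°, α=165°
  dir = (cos 165°, sin 165°) = (-0.9659, 0.2588); from cell (8,7)
  next x-line at t=0.2485, next y-line at t=3.0137; Δt_x=1.0353, Δt_y=3.8637
    x: enter (7,7) at t=0.2485
    x: enter (6,7) at t=1.2837
    x: enter (5,7) at t=2.3190 ← occupied
  → r_4 = 2.3190
beam 5: φ=45°, α=210°
  dir = (cos 210°, sin 210°) = (-0.8660, -0.5000); from cell (8,7)
  next x-line at t=0.2771, next y-line at t=0.4400; Δt_x=1.1547, Δt_y=2.0000
    x: enter (7,7) at t=0.2771
    y: enter (7,6) at t=0.4400
    x: enter (6,6) at t=1.4318 ← occupied
  → r_5 = 1.4318
beam 6: φ=90°, α=255°
  dir = (cos 255°, sin 255°) = (-0.2588, -0.9659); from cell (8,7)
  next x-line at t=0.9273, next y-line at t=0.2278; Δt_x=3.8637, Δt_y=1.0353
    y: enter (8,6) at t=0.2278 ← occupied
  → r_6 = 0.2278
beam 7: φ=135°, α=300°
  dir = (cos 300°, sin 300°) = (0.5000, -0.8660); from cell (8,7)
  next x-line at t=1.5200, next y-line at t=0.2540; Δt_x=2.0000, Δt_y=1.1547
    y: enter (8,6) at t=0.2540 ← occupied
  → r_7 = 0.2540

ranges = [0.8776, 1.8428, 2.0554, 2.3190, 1.4318, 0.2278, 0.2540]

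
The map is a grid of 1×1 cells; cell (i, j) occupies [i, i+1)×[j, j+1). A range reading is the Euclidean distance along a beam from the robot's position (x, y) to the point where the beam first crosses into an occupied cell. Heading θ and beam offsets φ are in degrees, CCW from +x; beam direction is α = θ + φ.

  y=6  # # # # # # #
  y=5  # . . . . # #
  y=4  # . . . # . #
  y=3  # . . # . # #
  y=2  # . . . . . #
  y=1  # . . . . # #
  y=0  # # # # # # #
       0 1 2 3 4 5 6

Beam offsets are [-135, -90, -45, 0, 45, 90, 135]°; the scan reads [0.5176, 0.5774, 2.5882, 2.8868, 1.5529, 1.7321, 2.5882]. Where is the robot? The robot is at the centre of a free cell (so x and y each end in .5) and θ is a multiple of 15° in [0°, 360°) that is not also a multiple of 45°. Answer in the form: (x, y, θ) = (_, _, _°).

Enumerate (i+0.5, j+0.5, θ) over the 20 free cells and 16 admissible headings. For each, cast all 7 beams and compare to the given ranges.
  (1.5, 5.5, 165°): beam 1 = 1.0000 ≠ 0.5176 ✗
  (1.5, 1.5, 150°): beam 1 = 4.6587 ≠ 0.5176 ✗
  (4.5, 1.5, 195°): beam 1 = 1.7321 ≠ 0.5176 ✗
  (2.5, 3.5, 75°): beam 1 = 2.8868 ≠ 0.5176 ✗
  …
  (2.5, 3.5, 120°): r_1=0.5176, r_2=0.5774, r_3=2.5882, r_4=2.8868, r_5=1.5529, r_6=1.7321, r_7=2.5882 — all match ✓
Unique over the lattice → pose = (2.5, 3.5, 120°).

(x, y, θ) = (2.5, 3.5, 120°)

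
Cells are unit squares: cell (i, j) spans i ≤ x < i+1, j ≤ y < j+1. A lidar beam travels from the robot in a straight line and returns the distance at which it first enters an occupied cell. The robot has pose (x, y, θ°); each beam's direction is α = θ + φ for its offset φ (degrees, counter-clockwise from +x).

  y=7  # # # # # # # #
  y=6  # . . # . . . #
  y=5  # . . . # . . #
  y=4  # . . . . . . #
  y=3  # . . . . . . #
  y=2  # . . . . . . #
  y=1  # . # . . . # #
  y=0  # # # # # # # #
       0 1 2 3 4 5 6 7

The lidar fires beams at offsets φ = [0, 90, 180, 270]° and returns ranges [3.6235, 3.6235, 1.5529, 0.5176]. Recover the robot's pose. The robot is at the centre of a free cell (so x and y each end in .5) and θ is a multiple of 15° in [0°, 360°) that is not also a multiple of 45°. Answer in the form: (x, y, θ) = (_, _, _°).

(x, y, θ) = (2.5, 2.5, 345°)

Candidates: 32 free-cell centres × 16 headings = 512 poses. Raycast each; keep the one whose scan matches to 4 dp.
  (1.5, 6.5, 210°): beam 1 = 0.5774 ≠ 3.6235 ✗
  (4.5, 6.5, 195°): beam 1 = 0.5176 ≠ 3.6235 ✗
  (3.5, 4.5, 255°): beam 1 = 2.5882 ≠ 3.6235 ✗
  (1.5, 6.5, 75°): beam 1 = 0.5176 ≠ 3.6235 ✗
  …
  (2.5, 2.5, 345°): r_1=3.6235, r_2=3.6235, r_3=1.5529, r_4=0.5176 — all match ✓
Unique over the lattice → pose = (2.5, 2.5, 345°).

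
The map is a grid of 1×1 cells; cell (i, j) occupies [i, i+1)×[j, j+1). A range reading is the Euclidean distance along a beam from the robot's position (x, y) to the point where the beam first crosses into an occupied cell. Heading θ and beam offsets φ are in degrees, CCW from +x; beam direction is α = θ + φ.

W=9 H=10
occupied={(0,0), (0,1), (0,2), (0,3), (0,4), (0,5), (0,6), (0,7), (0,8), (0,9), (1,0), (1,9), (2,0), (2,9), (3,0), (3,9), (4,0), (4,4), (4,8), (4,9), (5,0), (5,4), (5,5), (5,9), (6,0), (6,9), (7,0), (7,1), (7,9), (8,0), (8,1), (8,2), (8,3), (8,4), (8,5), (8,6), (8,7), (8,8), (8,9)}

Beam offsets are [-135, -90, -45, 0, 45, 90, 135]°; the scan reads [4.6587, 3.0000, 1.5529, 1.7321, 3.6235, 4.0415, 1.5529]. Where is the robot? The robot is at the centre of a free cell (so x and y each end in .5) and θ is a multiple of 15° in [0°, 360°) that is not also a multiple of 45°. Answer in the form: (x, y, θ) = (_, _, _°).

(x, y, θ) = (2.5, 4.5, 210°)

Enumerate (i+0.5, j+0.5, θ) over the 51 free cells and 16 admissible headings. For each, cast all 7 beams and compare to the given ranges.
  (2.5, 5.5, 105°): beam 1 = 1.7321 ≠ 4.6587 ✗
  (6.5, 3.5, 240°): beam 1 = 1.9319 ≠ 4.6587 ✗
  (4.5, 2.5, 75°): beam 1 = 1.7321 ≠ 4.6587 ✗
  (3.5, 6.5, 75°): beam 1 = 1.7321 ≠ 4.6587 ✗
  (1.5, 1.5, 30°): beam 1 = 0.5176 ≠ 4.6587 ✗
  …
  (2.5, 4.5, 210°): r_1=4.6587, r_2=3.0000, r_3=1.5529, r_4=1.7321, r_5=3.6235, r_6=4.0415, r_7=1.5529 — all match ✓
Only this pose fits every beam.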